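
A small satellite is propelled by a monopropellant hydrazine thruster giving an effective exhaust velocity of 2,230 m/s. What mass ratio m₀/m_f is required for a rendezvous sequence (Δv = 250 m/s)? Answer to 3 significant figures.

Rocket equation: m₀/m_f = exp(Δv / v_e) = exp(250 / 2230.0) = exp(0.1121) = 1.1186.

mass ratio ≈ 1.12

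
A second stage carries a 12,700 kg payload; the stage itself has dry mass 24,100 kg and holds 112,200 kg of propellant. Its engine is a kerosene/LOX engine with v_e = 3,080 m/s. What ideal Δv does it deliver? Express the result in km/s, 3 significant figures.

m₀ = payload + dry + propellant = 12,700 + 24,100 + 112,200 = 149,000 kg.
m_f = payload + dry = 12,700 + 24,100 = 36,800 kg.
Rocket equation: Δv = v_e · ln(m₀/m_f) = 3080.0 × ln(4.049) = 3080.0 × 1.3984 ≈ 4307.2 m/s.

Δv ≈ 4.31 km/s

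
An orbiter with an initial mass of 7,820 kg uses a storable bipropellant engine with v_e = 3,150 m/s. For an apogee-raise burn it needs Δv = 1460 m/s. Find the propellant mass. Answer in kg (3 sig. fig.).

m₀/m_f = exp(Δv / v_e) = exp(1460 / 3150.0) = exp(0.4635) = 1.5896.
m_f = 7,820 / 1.5896 = 4,919.48 kg, so propellant = m₀ − m_f = 7,820 − 4,919.48 = 2,900.52 kg.

propellant mass ≈ 2900 kg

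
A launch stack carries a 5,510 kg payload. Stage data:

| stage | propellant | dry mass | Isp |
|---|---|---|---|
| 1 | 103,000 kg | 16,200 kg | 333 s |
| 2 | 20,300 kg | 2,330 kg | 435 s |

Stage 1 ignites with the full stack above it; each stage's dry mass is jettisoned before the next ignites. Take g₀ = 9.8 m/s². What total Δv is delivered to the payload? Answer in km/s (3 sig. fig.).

Ignition mass of stage 1 = 103,000+16,200 + 20,300+2,330 + 5,510 = 147,340 kg.
Stage 1: m₀ = 147,340 kg, m_f = 147,340 − 103,000 = 44,340 kg; Δv = 333×9.8×ln(3.323) = 3263.4×1.2009 ≈ 3919 m/s.
Stage 2: m₀ = 28,140 kg, m_f = 28,140 − 20,300 = 7,840 kg; Δv = 435×9.8×ln(3.589) = 4263.0×1.2780 ≈ 5448 m/s.
Total Δv = 3919 + 5448 = 9367 m/s.

Δv ≈ 9.37 km/s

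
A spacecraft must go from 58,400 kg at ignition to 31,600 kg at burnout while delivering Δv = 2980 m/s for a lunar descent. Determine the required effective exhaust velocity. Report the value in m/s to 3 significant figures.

ln(m₀/m_f) = ln(58400/31600) = ln(1.848) = 0.6142.
From the ideal rocket equation, v_e = Δv / ln(m₀/m_f) = 2980 / 0.6142 = 4852.2 m/s.

v_e ≈ 4850 m/s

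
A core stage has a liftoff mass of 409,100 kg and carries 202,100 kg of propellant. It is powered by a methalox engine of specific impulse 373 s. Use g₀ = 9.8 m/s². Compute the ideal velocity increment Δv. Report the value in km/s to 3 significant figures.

Δv ≈ 2.49 km/s

v_e = Isp · g₀ = 373 × 9.8 = 3655.4 m/s.
m_f = m₀ − m_prop = 409,100 − 202,100 = 207,000 kg.
Δv = v_e · ln(m₀/m_f) = 3655.4 × ln(1.976) = 3655.4 × 0.6812 ≈ 2490.2 m/s.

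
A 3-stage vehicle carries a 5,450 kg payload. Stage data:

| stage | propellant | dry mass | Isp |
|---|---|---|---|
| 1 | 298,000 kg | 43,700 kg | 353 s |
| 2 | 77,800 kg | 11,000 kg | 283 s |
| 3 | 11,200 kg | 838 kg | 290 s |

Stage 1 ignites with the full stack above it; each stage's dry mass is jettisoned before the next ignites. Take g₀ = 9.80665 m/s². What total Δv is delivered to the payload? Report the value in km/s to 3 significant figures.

Δv ≈ 10.4 km/s

Ignition mass of stage 1 = 298,000+43,700 + 77,800+11,000 + 11,200+838 + 5,450 = 447,988 kg.
Stage 1: m₀ = 447,988 kg, m_f = 447,988 − 298,000 = 149,988 kg; Δv = 353×9.80665×ln(2.987) = 3461.7×1.0942 ≈ 3788 m/s.
Stage 2: m₀ = 106,288 kg, m_f = 106,288 − 77,800 = 28,488 kg; Δv = 283×9.80665×ln(3.731) = 2775.3×1.3167 ≈ 3654 m/s.
Stage 3: m₀ = 17,488 kg, m_f = 17,488 − 11,200 = 6,288 kg; Δv = 290×9.80665×ln(2.781) = 2843.9×1.0229 ≈ 2909 m/s.
Total Δv = 3788 + 3654 + 2909 = 10351 m/s.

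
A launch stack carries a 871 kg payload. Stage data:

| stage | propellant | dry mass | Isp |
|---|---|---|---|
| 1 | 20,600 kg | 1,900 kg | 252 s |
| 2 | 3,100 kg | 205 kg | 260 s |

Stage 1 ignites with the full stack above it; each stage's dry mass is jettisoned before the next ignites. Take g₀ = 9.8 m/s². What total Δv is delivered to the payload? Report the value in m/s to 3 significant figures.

Δv ≈ 7110 m/s

Ignition mass of stage 1 = 20,600+1,900 + 3,100+205 + 871 = 26,676 kg.
Stage 1: m₀ = 26,676 kg, m_f = 26,676 − 20,600 = 6,076 kg; Δv = 252×9.8×ln(4.39) = 2469.6×1.4794 ≈ 3654 m/s.
Stage 2: m₀ = 4,176 kg, m_f = 4,176 − 3,100 = 1,076 kg; Δv = 260×9.8×ln(3.881) = 2548.0×1.3561 ≈ 3455 m/s.
Total Δv = 3654 + 3455 = 7109 m/s.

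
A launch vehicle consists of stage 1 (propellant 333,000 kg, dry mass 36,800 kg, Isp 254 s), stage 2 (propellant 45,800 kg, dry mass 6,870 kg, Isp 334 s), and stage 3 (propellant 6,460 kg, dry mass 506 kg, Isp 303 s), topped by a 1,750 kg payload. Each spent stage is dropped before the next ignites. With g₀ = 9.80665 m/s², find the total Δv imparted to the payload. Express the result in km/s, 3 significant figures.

Ignition mass of stage 1 = 333,000+36,800 + 45,800+6,870 + 6,460+506 + 1,750 = 431,186 kg.
Stage 1: m₀ = 431,186 kg, m_f = 431,186 − 333,000 = 98,186 kg; Δv = 254×9.80665×ln(4.392) = 2490.9×1.4797 ≈ 3686 m/s.
Stage 2: m₀ = 61,386 kg, m_f = 61,386 − 45,800 = 15,586 kg; Δv = 334×9.80665×ln(3.939) = 3275.4×1.3708 ≈ 4490 m/s.
Stage 3: m₀ = 8,716 kg, m_f = 8,716 − 6,460 = 2,256 kg; Δv = 303×9.80665×ln(3.863) = 2971.4×1.3516 ≈ 4016 m/s.
Total Δv = 3686 + 4490 + 4016 = 12192 m/s.

Δv ≈ 12.2 km/s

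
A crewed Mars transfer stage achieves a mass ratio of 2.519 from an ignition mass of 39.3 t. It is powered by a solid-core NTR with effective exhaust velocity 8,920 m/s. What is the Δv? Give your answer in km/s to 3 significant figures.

Δv = v_e · ln(2.519) = 8920.0 × 0.9239 ≈ 8240.8 m/s.

Δv ≈ 8.24 km/s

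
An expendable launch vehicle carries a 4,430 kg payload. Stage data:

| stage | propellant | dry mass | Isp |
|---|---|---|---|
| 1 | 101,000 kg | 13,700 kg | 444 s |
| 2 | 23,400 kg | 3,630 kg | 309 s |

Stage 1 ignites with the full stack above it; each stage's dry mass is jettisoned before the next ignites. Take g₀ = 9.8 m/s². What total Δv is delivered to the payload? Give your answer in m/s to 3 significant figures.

Δv ≈ 9230 m/s

Ignition mass of stage 1 = 101,000+13,700 + 23,400+3,630 + 4,430 = 146,160 kg.
Stage 1: m₀ = 146,160 kg, m_f = 146,160 − 101,000 = 45,160 kg; Δv = 444×9.8×ln(3.236) = 4351.2×1.1745 ≈ 5110 m/s.
Stage 2: m₀ = 31,460 kg, m_f = 31,460 − 23,400 = 8,060 kg; Δv = 309×9.8×ln(3.903) = 3028.2×1.3618 ≈ 4124 m/s.
Total Δv = 5110 + 4124 = 9234 m/s.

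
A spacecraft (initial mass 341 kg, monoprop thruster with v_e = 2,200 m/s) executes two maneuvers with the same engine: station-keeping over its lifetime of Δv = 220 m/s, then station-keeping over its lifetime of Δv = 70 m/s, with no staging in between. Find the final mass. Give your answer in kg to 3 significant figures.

After the first burn: m = 341 × exp(−220/2200.0) = 341 × 0.90484 = 308.55 kg.
After the second burn: m = 308.55 × exp(−70/2200.0) = 308.55 × 0.96868 = 298.886 kg.

final mass ≈ 299 kg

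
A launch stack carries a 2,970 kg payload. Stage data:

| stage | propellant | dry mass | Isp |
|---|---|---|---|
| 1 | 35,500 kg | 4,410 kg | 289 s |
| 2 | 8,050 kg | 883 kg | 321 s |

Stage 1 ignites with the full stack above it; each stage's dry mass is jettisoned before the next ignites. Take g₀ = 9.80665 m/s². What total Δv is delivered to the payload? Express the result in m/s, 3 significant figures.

Ignition mass of stage 1 = 35,500+4,410 + 8,050+883 + 2,970 = 51,813 kg.
Stage 1: m₀ = 51,813 kg, m_f = 51,813 − 35,500 = 16,313 kg; Δv = 289×9.80665×ln(3.176) = 2834.1×1.1557 ≈ 3275 m/s.
Stage 2: m₀ = 11,903 kg, m_f = 11,903 − 8,050 = 3,853 kg; Δv = 321×9.80665×ln(3.089) = 3147.9×1.1279 ≈ 3551 m/s.
Total Δv = 3275 + 3551 = 6826 m/s.

Δv ≈ 6830 m/s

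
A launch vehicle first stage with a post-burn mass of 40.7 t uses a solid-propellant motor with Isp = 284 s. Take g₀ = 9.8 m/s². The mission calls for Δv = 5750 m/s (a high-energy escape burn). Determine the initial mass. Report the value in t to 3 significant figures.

initial mass ≈ 321 t

v_e = Isp · g₀ = 284 × 9.8 = 2783.2 m/s.
By the Tsiolkovsky rocket equation, m₀/m_f = exp(Δv / v_e) = exp(5750 / 2783.2) = exp(2.0660) = 7.8929.
m₀ = m_f × 7.8929 = 40.7 × 7.8929 = 321.241 t.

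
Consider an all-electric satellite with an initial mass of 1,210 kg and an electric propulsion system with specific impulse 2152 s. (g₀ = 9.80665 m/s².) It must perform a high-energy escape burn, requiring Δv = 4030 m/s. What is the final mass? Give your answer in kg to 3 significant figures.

final mass ≈ 1000 kg

v_e = Isp · g₀ = 2152 × 9.80665 = 21103.9 m/s.
From the ideal rocket equation, m₀/m_f = exp(Δv / v_e) = exp(4030 / 21103.9) = exp(0.1910) = 1.2104.
m_f = m₀ / 1.2104 = 1,210 / 1.2104 = 999.67 kg.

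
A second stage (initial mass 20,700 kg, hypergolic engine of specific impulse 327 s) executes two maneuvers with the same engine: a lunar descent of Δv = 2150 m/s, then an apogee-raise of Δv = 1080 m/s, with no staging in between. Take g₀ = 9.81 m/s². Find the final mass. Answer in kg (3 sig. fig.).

v_e = Isp · g₀ = 327 × 9.81 = 3207.9 m/s.
After the first burn: m = 20700 × exp(−2150/3207.9) = 20700 × 0.51159 = 10,589.9 kg.
After the second burn: m = 10,589.9 × exp(−1080/3207.9) = 10,589.9 × 0.71414 = 7,562.67 kg.

final mass ≈ 7560 kg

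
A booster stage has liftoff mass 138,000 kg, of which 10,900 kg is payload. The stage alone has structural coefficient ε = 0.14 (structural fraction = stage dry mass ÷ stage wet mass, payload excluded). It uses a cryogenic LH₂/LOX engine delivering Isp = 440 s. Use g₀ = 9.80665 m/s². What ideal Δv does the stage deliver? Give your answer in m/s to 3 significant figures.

Stage wet mass = m₀ − payload = 138,000 − 10,900 = 127,100 kg.
Stage dry mass = ε × stage wet mass = 0.14 × 127,100 = 17,794 kg.
Burnout mass m_f = stage dry + payload = 17,794 + 10,900 = 28,694 kg.
v_e = Isp · g₀ = 440 × 9.80665 = 4314.9 m/s.
Using Δv = v_e ln(m₀/m_f): Δv = v_e · ln(138,000/28,694) = 4314.9 × ln(4.809) = 4314.9 × 1.5706 ≈ 6777 m/s.

Δv ≈ 6780 m/s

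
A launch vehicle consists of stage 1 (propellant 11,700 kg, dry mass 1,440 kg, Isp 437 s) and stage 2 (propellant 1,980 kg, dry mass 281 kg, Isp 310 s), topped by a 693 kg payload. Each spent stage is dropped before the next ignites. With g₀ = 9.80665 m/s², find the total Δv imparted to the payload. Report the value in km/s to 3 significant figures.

Ignition mass of stage 1 = 11,700+1,440 + 1,980+281 + 693 = 16,094 kg.
Stage 1: m₀ = 16,094 kg, m_f = 16,094 − 11,700 = 4,394 kg; Δv = 437×9.80665×ln(3.663) = 4285.5×1.2982 ≈ 5563 m/s.
Stage 2: m₀ = 2,954 kg, m_f = 2,954 − 1,980 = 974 kg; Δv = 310×9.80665×ln(3.033) = 3040.1×1.1095 ≈ 3373 m/s.
Total Δv = 5563 + 3373 = 8936 m/s.

Δv ≈ 8.94 km/s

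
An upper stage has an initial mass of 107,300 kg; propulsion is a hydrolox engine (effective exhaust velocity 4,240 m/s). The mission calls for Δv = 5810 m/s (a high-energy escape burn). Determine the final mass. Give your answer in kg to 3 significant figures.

m₀/m_f = exp(Δv / v_e) = exp(5810 / 4240.0) = exp(1.3703) = 3.9365.
m_f = m₀ / 3.9365 = 107,300 / 3.9365 = 27,257.7 kg.

final mass ≈ 27300 kg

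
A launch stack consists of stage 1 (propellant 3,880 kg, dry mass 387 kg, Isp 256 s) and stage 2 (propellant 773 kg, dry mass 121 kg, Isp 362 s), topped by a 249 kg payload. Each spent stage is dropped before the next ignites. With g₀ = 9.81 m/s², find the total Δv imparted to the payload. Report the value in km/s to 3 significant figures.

Δv ≈ 7.18 km/s

Ignition mass of stage 1 = 3,880+387 + 773+121 + 249 = 5,410 kg.
Stage 1: m₀ = 5,410 kg, m_f = 5,410 − 3,880 = 1,530 kg; Δv = 256×9.81×ln(3.536) = 2511.4×1.2630 ≈ 3172 m/s.
Stage 2: m₀ = 1,143 kg, m_f = 1,143 − 773 = 370 kg; Δv = 362×9.81×ln(3.089) = 3551.2×1.1279 ≈ 4005 m/s.
Total Δv = 3172 + 4005 = 7177 m/s.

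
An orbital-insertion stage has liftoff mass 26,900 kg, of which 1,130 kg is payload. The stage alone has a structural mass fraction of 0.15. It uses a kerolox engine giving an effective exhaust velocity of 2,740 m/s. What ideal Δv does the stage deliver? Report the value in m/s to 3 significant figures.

Stage wet mass = m₀ − payload = 26,900 − 1,130 = 25,770 kg.
Stage dry mass = ε × stage wet mass = 0.15 × 25,770 = 3,865.5 kg.
Burnout mass m_f = stage dry + payload = 3,865.5 + 1,130 = 4,995.5 kg.
Using Δv = v_e ln(m₀/m_f): Δv = v_e · ln(26,900/4,995.5) = 2740.0 × ln(5.385) = 2740.0 × 1.6836 ≈ 4613 m/s.

Δv ≈ 4610 m/s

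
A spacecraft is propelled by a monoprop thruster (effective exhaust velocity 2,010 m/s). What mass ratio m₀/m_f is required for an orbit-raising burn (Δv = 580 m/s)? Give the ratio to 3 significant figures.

mass ratio ≈ 1.33

From the ideal rocket equation, m₀/m_f = exp(Δv / v_e) = exp(580 / 2010.0) = exp(0.2886) = 1.3345.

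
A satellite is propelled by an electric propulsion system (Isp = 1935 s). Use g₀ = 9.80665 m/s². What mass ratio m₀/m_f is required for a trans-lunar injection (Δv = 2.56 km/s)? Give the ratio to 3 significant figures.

v_e = Isp · g₀ = 1935 × 9.80665 = 18975.9 m/s.
m₀/m_f = exp(Δv / v_e) = exp(2560 / 18975.9) = exp(0.1349) = 1.1444.

mass ratio ≈ 1.14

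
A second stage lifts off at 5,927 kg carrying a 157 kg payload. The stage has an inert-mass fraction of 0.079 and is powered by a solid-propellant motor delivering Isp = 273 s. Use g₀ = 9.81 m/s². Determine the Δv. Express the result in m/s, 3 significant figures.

Δv ≈ 6080 m/s

Stage wet mass = m₀ − payload = 5,927 − 157 = 5,770 kg.
Stage dry mass = ε × stage wet mass = 0.079 × 5,770 = 455.83 kg.
Burnout mass m_f = stage dry + payload = 455.83 + 157 = 612.83 kg.
v_e = Isp · g₀ = 273 × 9.81 = 2678.1 m/s.
Δv = v_e · ln(5,927/612.83) = 2678.1 × ln(9.672) = 2678.1 × 2.2692 ≈ 6077 m/s.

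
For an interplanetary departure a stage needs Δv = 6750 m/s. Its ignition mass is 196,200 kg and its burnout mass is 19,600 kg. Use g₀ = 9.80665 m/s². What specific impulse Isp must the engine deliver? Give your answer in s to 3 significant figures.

Isp ≈ 299 s

ln(m₀/m_f) = ln(196200/19600) = ln(10.01) = 2.3036.
By the Tsiolkovsky rocket equation, v_e = Δv / ln(m₀/m_f) = 6750 / 2.3036 = 2930.2 m/s.
Isp = v_e / g₀ = 2930.2 / 9.80665 = 298.8 s.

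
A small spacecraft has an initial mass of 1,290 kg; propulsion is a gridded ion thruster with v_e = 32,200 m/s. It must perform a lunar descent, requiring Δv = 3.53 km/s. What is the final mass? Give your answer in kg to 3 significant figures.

final mass ≈ 1160 kg

Rocket equation: m₀/m_f = exp(Δv / v_e) = exp(3530 / 32200.0) = exp(0.1096) = 1.1159.
m_f = m₀ / 1.1159 = 1,290 / 1.1159 = 1,156.02 kg.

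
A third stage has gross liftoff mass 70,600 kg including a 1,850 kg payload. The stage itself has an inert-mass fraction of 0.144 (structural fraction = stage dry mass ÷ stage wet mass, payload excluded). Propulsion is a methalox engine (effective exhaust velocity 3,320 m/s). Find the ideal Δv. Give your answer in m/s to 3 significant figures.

Stage wet mass = m₀ − payload = 70,600 − 1,850 = 68,750 kg.
Stage dry mass = ε × stage wet mass = 0.144 × 68,750 = 9,900 kg.
Burnout mass m_f = stage dry + payload = 9,900 + 1,850 = 11,750 kg.
Δv = v_e · ln(70,600/11,750) = 3320.0 × ln(6.009) = 3320.0 × 1.7932 ≈ 5953 m/s.

Δv ≈ 5950 m/s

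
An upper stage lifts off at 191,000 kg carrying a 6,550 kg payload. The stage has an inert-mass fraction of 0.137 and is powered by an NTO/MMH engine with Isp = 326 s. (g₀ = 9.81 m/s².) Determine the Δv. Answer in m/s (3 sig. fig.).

Δv ≈ 5730 m/s

Stage wet mass = m₀ − payload = 191,000 − 6,550 = 184,450 kg.
Stage dry mass = ε × stage wet mass = 0.137 × 184,450 = 25,269.7 kg.
Burnout mass m_f = stage dry + payload = 25,269.7 + 6,550 = 31,819.7 kg.
v_e = Isp · g₀ = 326 × 9.81 = 3198.1 m/s.
Δv = v_e · ln(191,000/31,819.7) = 3198.1 × ln(6.003) = 3198.1 × 1.7922 ≈ 5732 m/s.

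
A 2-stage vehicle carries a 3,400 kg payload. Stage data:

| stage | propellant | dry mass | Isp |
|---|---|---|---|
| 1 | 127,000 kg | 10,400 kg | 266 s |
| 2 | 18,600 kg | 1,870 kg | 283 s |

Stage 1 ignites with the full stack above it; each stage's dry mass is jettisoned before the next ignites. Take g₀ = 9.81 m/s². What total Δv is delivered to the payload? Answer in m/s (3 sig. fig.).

Ignition mass of stage 1 = 127,000+10,400 + 18,600+1,870 + 3,400 = 161,270 kg.
Stage 1: m₀ = 161,270 kg, m_f = 161,270 − 127,000 = 34,270 kg; Δv = 266×9.81×ln(4.706) = 2609.5×1.5488 ≈ 4042 m/s.
Stage 2: m₀ = 23,870 kg, m_f = 23,870 − 18,600 = 5,270 kg; Δv = 283×9.81×ln(4.529) = 2776.2×1.5106 ≈ 4194 m/s.
Total Δv = 4042 + 4194 = 8236 m/s.

Δv ≈ 8240 m/s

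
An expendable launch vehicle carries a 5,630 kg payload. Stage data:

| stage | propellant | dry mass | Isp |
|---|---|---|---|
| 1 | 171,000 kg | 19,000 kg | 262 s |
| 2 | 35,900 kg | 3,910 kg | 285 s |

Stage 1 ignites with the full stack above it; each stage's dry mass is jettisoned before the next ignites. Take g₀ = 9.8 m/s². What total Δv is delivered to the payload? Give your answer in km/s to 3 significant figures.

Δv ≈ 7.69 km/s

Ignition mass of stage 1 = 171,000+19,000 + 35,900+3,910 + 5,630 = 235,440 kg.
Stage 1: m₀ = 235,440 kg, m_f = 235,440 − 171,000 = 64,440 kg; Δv = 262×9.8×ln(3.654) = 2567.6×1.2957 ≈ 3327 m/s.
Stage 2: m₀ = 45,440 kg, m_f = 45,440 − 35,900 = 9,540 kg; Δv = 285×9.8×ln(4.763) = 2793.0×1.5609 ≈ 4360 m/s.
Total Δv = 3327 + 4360 = 7687 m/s.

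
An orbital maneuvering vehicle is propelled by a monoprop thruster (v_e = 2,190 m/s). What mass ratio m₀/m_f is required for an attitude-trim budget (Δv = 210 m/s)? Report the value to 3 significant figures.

mass ratio ≈ 1.10

By the Tsiolkovsky rocket equation, m₀/m_f = exp(Δv / v_e) = exp(210 / 2190.0) = exp(0.0959) = 1.1006.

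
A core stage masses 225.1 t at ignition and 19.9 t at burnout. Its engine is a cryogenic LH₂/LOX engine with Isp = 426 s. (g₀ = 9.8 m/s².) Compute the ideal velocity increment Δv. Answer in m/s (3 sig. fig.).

v_e = Isp · g₀ = 426 × 9.8 = 4174.8 m/s.
Rocket equation: Δv = v_e · ln(m₀/m_f) = 4174.8 × ln(11.31) = 4174.8 × 2.4258 ≈ 10127.3 m/s.

Δv ≈ 10100 m/s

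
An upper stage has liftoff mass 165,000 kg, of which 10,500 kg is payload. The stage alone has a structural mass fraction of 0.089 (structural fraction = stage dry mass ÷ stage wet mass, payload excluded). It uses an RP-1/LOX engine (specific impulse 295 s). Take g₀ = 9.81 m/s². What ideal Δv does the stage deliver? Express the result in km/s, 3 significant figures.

Δv ≈ 5.55 km/s

Stage wet mass = m₀ − payload = 165,000 − 10,500 = 154,500 kg.
Stage dry mass = ε × stage wet mass = 0.089 × 154,500 = 13,750.5 kg.
Burnout mass m_f = stage dry + payload = 13,750.5 + 10,500 = 24,250.5 kg.
v_e = Isp · g₀ = 295 × 9.81 = 2894.0 m/s.
From the ideal rocket equation, Δv = v_e · ln(165,000/24,250.5) = 2894.0 × ln(6.804) = 2894.0 × 1.9175 ≈ 5549 m/s.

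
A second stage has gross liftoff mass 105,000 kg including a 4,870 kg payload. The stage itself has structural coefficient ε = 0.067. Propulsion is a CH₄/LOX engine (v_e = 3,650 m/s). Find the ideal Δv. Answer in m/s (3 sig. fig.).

Δv ≈ 8050 m/s

Stage wet mass = m₀ − payload = 105,000 − 4,870 = 100,130 kg.
Stage dry mass = ε × stage wet mass = 0.067 × 100,130 = 6,708.71 kg.
Burnout mass m_f = stage dry + payload = 6,708.71 + 4,870 = 11,578.71 kg.
Δv = v_e · ln(105,000/11,578.71) = 3650.0 × ln(9.068) = 3650.0 × 2.2048 ≈ 8047 m/s.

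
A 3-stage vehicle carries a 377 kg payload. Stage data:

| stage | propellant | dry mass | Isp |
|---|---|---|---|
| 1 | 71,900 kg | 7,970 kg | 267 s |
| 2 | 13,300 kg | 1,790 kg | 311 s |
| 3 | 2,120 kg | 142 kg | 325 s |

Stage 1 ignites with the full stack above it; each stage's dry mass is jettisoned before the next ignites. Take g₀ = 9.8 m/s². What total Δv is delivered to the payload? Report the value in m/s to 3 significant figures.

Δv ≈ 12900 m/s

Ignition mass of stage 1 = 71,900+7,970 + 13,300+1,790 + 2,120+142 + 377 = 97,599 kg.
Stage 1: m₀ = 97,599 kg, m_f = 97,599 − 71,900 = 25,699 kg; Δv = 267×9.8×ln(3.798) = 2616.6×1.3344 ≈ 3492 m/s.
Stage 2: m₀ = 17,729 kg, m_f = 17,729 − 13,300 = 4,429 kg; Δv = 311×9.8×ln(4.003) = 3047.8×1.3870 ≈ 4227 m/s.
Stage 3: m₀ = 2,639 kg, m_f = 2,639 − 2,120 = 519 kg; Δv = 325×9.8×ln(5.085) = 3185.0×1.6263 ≈ 5180 m/s.
Total Δv = 3492 + 4227 + 5180 = 12899 m/s.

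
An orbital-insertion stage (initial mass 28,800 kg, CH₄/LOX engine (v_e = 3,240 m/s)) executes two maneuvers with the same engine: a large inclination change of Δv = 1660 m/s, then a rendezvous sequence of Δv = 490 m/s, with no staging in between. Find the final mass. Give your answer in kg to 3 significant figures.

After the first burn: m = 28800 × exp(−1660/3240.0) = 28800 × 0.59909 = 17,253.8 kg.
After the second burn: m = 17,253.8 × exp(−490/3240.0) = 17,253.8 × 0.85965 = 14,832.2 kg.

final mass ≈ 14800 kg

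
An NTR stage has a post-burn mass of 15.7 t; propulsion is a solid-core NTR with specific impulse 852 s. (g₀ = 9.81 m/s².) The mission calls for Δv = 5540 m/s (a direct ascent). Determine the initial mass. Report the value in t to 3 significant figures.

initial mass ≈ 30.5 t

v_e = Isp · g₀ = 852 × 9.81 = 8358.1 m/s.
From the ideal rocket equation, m₀/m_f = exp(Δv / v_e) = exp(5540 / 8358.1) = exp(0.6628) = 1.9403.
m₀ = m_f × 1.9403 = 15.7 × 1.9403 = 30.4627 t.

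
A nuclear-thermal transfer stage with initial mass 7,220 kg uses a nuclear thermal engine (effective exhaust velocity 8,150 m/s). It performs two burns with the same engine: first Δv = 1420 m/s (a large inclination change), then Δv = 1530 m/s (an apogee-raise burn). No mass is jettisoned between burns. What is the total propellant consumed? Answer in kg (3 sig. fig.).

After the first burn: m = 7220 × exp(−1420/8150.0) = 7220 × 0.84010 = 6,065.52 kg.
After the second burn: m = 6,065.52 × exp(−1530/8150.0) = 6,065.52 × 0.82884 = 5,027.35 kg.
Total propellant = m₀ − m_final = 7220 − 5,027.35 = 2,192.65 kg.

total propellant consumed ≈ 2190 kg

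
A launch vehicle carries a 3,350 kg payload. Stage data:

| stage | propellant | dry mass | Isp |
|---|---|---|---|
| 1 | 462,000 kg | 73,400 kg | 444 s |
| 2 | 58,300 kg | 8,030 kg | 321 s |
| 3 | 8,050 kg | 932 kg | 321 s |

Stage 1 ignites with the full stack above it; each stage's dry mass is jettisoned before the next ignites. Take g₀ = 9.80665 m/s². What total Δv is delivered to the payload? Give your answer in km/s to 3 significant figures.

Ignition mass of stage 1 = 462,000+73,400 + 58,300+8,030 + 8,050+932 + 3,350 = 614,062 kg.
Stage 1: m₀ = 614,062 kg, m_f = 614,062 − 462,000 = 152,062 kg; Δv = 444×9.80665×ln(4.038) = 4354.2×1.3958 ≈ 6078 m/s.
Stage 2: m₀ = 78,662 kg, m_f = 78,662 − 58,300 = 20,362 kg; Δv = 321×9.80665×ln(3.863) = 3147.9×1.3515 ≈ 4254 m/s.
Stage 3: m₀ = 12,332 kg, m_f = 12,332 − 8,050 = 4,282 kg; Δv = 321×9.80665×ln(2.88) = 3147.9×1.0578 ≈ 3330 m/s.
Total Δv = 6078 + 4254 + 3330 = 13662 m/s.

Δv ≈ 13.7 km/s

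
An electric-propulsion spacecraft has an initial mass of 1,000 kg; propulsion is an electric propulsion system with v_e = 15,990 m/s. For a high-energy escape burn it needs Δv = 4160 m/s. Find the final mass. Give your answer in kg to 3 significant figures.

final mass ≈ 771 kg

Using Δv = v_e ln(m₀/m_f): m₀/m_f = exp(Δv / v_e) = exp(4160 / 15990.0) = exp(0.2602) = 1.2971.
m_f = m₀ / 1.2971 = 1,000 / 1.2971 = 770.951 kg.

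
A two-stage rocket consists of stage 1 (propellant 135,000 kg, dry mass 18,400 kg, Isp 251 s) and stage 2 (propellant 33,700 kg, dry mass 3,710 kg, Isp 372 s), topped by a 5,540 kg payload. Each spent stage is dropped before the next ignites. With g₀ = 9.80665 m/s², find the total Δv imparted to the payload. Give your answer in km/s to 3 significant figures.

Δv ≈ 8.46 km/s

Ignition mass of stage 1 = 135,000+18,400 + 33,700+3,710 + 5,540 = 196,350 kg.
Stage 1: m₀ = 196,350 kg, m_f = 196,350 − 135,000 = 61,350 kg; Δv = 251×9.80665×ln(3.2) = 2461.5×1.1633 ≈ 2863 m/s.
Stage 2: m₀ = 42,950 kg, m_f = 42,950 − 33,700 = 9,250 kg; Δv = 372×9.80665×ln(4.643) = 3648.1×1.5354 ≈ 5601 m/s.
Total Δv = 2863 + 5601 = 8464 m/s.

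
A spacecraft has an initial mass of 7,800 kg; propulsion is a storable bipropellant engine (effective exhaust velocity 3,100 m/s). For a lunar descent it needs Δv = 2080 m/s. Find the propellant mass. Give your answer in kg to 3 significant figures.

m₀/m_f = exp(Δv / v_e) = exp(2080 / 3100.0) = exp(0.6710) = 1.9561.
m_f = 7,800 / 1.9561 = 3,987.53 kg, so propellant = m₀ − m_f = 7,800 − 3,987.53 = 3,812.47 kg.

propellant mass ≈ 3810 kg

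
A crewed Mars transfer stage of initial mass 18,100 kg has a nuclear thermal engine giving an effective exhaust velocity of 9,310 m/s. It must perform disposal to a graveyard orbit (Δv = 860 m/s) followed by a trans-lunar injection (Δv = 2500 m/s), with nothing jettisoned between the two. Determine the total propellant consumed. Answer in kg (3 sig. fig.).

After the first burn: m = 18100 × exp(−860/9310.0) = 18100 × 0.91176 = 16,502.9 kg.
After the second burn: m = 16,502.9 × exp(−2500/9310.0) = 16,502.9 × 0.76450 = 12,616.5 kg.
Total propellant = m₀ − m_final = 18100 − 12,616.5 = 5,483.5 kg.

total propellant consumed ≈ 5480 kg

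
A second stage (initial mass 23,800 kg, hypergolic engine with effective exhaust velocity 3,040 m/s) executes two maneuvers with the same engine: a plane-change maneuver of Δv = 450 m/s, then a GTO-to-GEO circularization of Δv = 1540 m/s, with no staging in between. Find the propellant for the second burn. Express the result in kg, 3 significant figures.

After the first burn: m = 23800 × exp(−450/3040.0) = 23800 × 0.86241 = 20,525.4 kg.
After the second burn: m = 20,525.4 × exp(−1540/3040.0) = 20,525.4 × 0.60255 = 12,367.6 kg.
Second-burn propellant = 20,525.4 − 12,367.6 = 8,157.8 kg.

propellant for the second burn ≈ 8160 kg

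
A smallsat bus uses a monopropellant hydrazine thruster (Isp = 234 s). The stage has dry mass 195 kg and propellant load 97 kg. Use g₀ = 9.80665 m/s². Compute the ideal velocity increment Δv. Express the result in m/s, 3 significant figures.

v_e = Isp · g₀ = 234 × 9.80665 = 2294.8 m/s.
m₀ = m_dry + m_prop = 195 + 97 = 292 kg.
By the Tsiolkovsky rocket equation, Δv = v_e · ln(m₀/m_f) = 2294.8 × ln(1.497) = 2294.8 × 0.4038 ≈ 926.5 m/s.

Δv ≈ 927 m/s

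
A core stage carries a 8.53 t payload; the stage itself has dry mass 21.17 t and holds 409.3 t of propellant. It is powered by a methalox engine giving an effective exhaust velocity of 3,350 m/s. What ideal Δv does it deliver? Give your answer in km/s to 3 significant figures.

m₀ = payload + dry + propellant = 8.53 + 21.17 + 409.3 = 439 t.
m_f = payload + dry = 8.53 + 21.17 = 29.7 t.
Δv = v_e · ln(m₀/m_f) = 3350.0 × ln(14.78) = 3350.0 × 2.6934 ≈ 9022.7 m/s.

Δv ≈ 9.02 km/s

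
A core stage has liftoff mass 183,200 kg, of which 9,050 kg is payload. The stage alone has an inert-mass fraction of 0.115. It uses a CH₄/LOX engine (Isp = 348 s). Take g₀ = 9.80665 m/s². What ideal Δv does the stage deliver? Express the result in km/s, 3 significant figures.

Δv ≈ 6.28 km/s

Stage wet mass = m₀ − payload = 183,200 − 9,050 = 174,150 kg.
Stage dry mass = ε × stage wet mass = 0.115 × 174,150 = 20,027.3 kg.
Burnout mass m_f = stage dry + payload = 20,027.3 + 9,050 = 29,077.3 kg.
v_e = Isp · g₀ = 348 × 9.80665 = 3412.7 m/s.
Rocket equation: Δv = v_e · ln(183,200/29,077.3) = 3412.7 × ln(6.3) = 3412.7 × 1.8406 ≈ 6282 m/s.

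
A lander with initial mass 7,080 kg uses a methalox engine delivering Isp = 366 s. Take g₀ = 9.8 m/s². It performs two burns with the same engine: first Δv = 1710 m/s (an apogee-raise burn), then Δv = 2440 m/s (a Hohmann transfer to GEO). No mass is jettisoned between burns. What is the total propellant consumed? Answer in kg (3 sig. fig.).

total propellant consumed ≈ 4850 kg

v_e = Isp · g₀ = 366 × 9.8 = 3586.8 m/s.
After the first burn: m = 7080 × exp(−1710/3586.8) = 7080 × 0.62080 = 4,395.26 kg.
After the second burn: m = 4,395.26 × exp(−2440/3586.8) = 4,395.26 × 0.50648 = 2,226.11 kg.
Total propellant = m₀ − m_final = 7080 − 2,226.11 = 4,853.89 kg.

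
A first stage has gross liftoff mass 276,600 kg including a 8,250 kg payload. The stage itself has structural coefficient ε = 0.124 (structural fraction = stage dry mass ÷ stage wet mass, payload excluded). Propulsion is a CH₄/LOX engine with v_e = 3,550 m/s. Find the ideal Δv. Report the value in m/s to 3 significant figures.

Δv ≈ 6730 m/s

Stage wet mass = m₀ − payload = 276,600 − 8,250 = 268,350 kg.
Stage dry mass = ε × stage wet mass = 0.124 × 268,350 = 33,275.4 kg.
Burnout mass m_f = stage dry + payload = 33,275.4 + 8,250 = 41,525.4 kg.
Using Δv = v_e ln(m₀/m_f): Δv = v_e · ln(276,600/41,525.4) = 3550.0 × ln(6.661) = 3550.0 × 1.8963 ≈ 6732 m/s.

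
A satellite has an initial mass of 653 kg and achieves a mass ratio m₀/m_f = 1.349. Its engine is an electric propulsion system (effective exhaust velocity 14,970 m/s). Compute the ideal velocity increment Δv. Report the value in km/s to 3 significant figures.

Δv ≈ 4.48 km/s

By the Tsiolkovsky rocket equation, Δv = v_e · ln(1.349) = 14970.0 × 0.2994 ≈ 4481.5 m/s.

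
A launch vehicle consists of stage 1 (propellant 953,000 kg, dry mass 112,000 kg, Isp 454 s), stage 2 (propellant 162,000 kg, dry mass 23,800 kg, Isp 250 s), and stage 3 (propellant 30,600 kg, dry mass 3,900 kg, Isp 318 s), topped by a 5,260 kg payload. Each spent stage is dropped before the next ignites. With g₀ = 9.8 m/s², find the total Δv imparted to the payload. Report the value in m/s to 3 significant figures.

Δv ≈ 13600 m/s

Ignition mass of stage 1 = 953,000+112,000 + 162,000+23,800 + 30,600+3,900 + 5,260 = 1,290,560 kg.
Stage 1: m₀ = 1,290,560 kg, m_f = 1,290,560 − 953,000 = 337,560 kg; Δv = 454×9.8×ln(3.823) = 4449.2×1.3411 ≈ 5967 m/s.
Stage 2: m₀ = 225,560 kg, m_f = 225,560 − 162,000 = 63,560 kg; Δv = 250×9.8×ln(3.549) = 2450.0×1.2666 ≈ 3103 m/s.
Stage 3: m₀ = 39,760 kg, m_f = 39,760 − 30,600 = 9,160 kg; Δv = 318×9.8×ln(4.341) = 3116.4×1.4680 ≈ 4575 m/s.
Total Δv = 5967 + 3103 + 4575 = 13645 m/s.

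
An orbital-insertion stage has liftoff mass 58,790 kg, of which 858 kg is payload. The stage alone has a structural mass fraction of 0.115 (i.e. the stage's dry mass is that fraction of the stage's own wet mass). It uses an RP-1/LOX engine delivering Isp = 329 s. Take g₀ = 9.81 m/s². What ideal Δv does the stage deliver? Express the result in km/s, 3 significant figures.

Δv ≈ 6.64 km/s

Stage wet mass = m₀ − payload = 58,790 − 858 = 57,932 kg.
Stage dry mass = ε × stage wet mass = 0.115 × 57,932 = 6,662.18 kg.
Burnout mass m_f = stage dry + payload = 6,662.18 + 858 = 7,520.18 kg.
v_e = Isp · g₀ = 329 × 9.81 = 3227.5 m/s.
Rocket equation: Δv = v_e · ln(58,790/7,520.18) = 3227.5 × ln(7.818) = 3227.5 × 2.0564 ≈ 6637 m/s.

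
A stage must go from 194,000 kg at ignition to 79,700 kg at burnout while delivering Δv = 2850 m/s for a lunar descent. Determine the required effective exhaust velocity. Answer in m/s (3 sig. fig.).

v_e ≈ 3200 m/s

ln(m₀/m_f) = ln(194000/79700) = ln(2.434) = 0.8896.
Using Δv = v_e ln(m₀/m_f): v_e = Δv / ln(m₀/m_f) = 2850 / 0.8896 = 3203.7 m/s.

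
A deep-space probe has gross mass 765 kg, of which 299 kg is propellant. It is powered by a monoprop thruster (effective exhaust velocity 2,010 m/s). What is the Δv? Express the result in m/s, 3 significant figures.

Δv ≈ 996 m/s

m_f = m₀ − m_prop = 765 − 299 = 466 kg.
Δv = v_e · ln(m₀/m_f) = 2010.0 × ln(1.642) = 2010.0 × 0.4957 ≈ 996.3 m/s.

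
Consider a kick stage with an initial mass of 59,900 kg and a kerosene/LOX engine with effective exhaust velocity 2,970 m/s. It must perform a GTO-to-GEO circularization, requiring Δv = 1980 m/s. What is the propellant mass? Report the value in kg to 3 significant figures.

propellant mass ≈ 29100 kg

Using Δv = v_e ln(m₀/m_f): m₀/m_f = exp(Δv / v_e) = exp(1980 / 2970.0) = exp(0.6667) = 1.9477.
m_f = 59,900 / 1.9477 = 30,754.2 kg, so propellant = m₀ − m_f = 59,900 − 30,754.2 = 29,145.8 kg.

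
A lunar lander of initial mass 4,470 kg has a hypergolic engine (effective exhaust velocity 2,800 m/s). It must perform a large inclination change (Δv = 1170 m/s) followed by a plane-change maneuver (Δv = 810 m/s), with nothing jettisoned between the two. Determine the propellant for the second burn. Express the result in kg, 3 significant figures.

After the first burn: m = 4470 × exp(−1170/2800.0) = 4470 × 0.65846 = 2,943.32 kg.
After the second burn: m = 2,943.32 × exp(−810/2800.0) = 2,943.32 × 0.74880 = 2,203.96 kg.
Second-burn propellant = 2,943.32 − 2,203.96 = 739.36 kg.

propellant for the second burn ≈ 739 kg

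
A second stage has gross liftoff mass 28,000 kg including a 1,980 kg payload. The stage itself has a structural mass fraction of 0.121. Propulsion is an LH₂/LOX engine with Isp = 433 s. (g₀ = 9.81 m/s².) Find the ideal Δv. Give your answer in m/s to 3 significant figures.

Stage wet mass = m₀ − payload = 28,000 − 1,980 = 26,020 kg.
Stage dry mass = ε × stage wet mass = 0.121 × 26,020 = 3,148.42 kg.
Burnout mass m_f = stage dry + payload = 3,148.42 + 1,980 = 5,128.42 kg.
v_e = Isp · g₀ = 433 × 9.81 = 4247.7 m/s.
From the ideal rocket equation, Δv = v_e · ln(28,000/5,128.42) = 4247.7 × ln(5.46) = 4247.7 × 1.6974 ≈ 7210 m/s.

Δv ≈ 7210 m/s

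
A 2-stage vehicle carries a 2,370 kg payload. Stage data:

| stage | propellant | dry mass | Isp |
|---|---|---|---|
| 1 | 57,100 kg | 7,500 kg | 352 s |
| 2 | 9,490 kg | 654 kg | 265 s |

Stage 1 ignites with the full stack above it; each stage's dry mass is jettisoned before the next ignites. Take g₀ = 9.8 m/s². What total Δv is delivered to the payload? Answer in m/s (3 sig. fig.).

Ignition mass of stage 1 = 57,100+7,500 + 9,490+654 + 2,370 = 77,114 kg.
Stage 1: m₀ = 77,114 kg, m_f = 77,114 − 57,100 = 20,014 kg; Δv = 352×9.8×ln(3.853) = 3449.6×1.3489 ≈ 4653 m/s.
Stage 2: m₀ = 12,514 kg, m_f = 12,514 − 9,490 = 3,024 kg; Δv = 265×9.8×ln(4.138) = 2597.0×1.4203 ≈ 3688 m/s.
Total Δv = 4653 + 3688 = 8341 m/s.

Δv ≈ 8340 m/s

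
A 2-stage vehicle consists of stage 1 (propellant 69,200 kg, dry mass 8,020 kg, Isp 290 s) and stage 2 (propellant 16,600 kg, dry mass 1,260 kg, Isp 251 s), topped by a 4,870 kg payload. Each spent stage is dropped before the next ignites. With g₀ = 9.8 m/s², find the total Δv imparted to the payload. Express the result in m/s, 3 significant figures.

Δv ≈ 6570 m/s

Ignition mass of stage 1 = 69,200+8,020 + 16,600+1,260 + 4,870 = 99,950 kg.
Stage 1: m₀ = 99,950 kg, m_f = 99,950 − 69,200 = 30,750 kg; Δv = 290×9.8×ln(3.25) = 2842.0×1.1788 ≈ 3350 m/s.
Stage 2: m₀ = 22,730 kg, m_f = 22,730 − 16,600 = 6,130 kg; Δv = 251×9.8×ln(3.708) = 2459.8×1.3105 ≈ 3224 m/s.
Total Δv = 3350 + 3224 = 6574 m/s.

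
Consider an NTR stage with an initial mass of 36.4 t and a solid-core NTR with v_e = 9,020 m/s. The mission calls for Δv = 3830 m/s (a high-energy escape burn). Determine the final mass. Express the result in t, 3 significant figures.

Using Δv = v_e ln(m₀/m_f): m₀/m_f = exp(Δv / v_e) = exp(3830 / 9020.0) = exp(0.4246) = 1.5290.
m_f = m₀ / 1.5290 = 36.4 / 1.5290 = 23.8064 t.

final mass ≈ 23.8 t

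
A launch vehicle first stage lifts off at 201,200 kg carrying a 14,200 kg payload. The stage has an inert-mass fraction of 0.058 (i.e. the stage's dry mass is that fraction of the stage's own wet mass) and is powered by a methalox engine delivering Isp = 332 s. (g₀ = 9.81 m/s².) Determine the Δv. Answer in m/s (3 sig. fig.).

Stage wet mass = m₀ − payload = 201,200 − 14,200 = 187,000 kg.
Stage dry mass = ε × stage wet mass = 0.058 × 187,000 = 10,846 kg.
Burnout mass m_f = stage dry + payload = 10,846 + 14,200 = 25,046 kg.
v_e = Isp · g₀ = 332 × 9.81 = 3256.9 m/s.
Δv = v_e · ln(201,200/25,046) = 3256.9 × ln(8.033) = 3256.9 × 2.0836 ≈ 6786 m/s.

Δv ≈ 6790 m/s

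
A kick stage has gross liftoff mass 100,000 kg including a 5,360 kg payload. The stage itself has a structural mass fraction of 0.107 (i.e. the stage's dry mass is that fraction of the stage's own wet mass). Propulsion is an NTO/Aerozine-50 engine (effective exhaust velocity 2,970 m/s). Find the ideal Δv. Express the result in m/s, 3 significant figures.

Stage wet mass = m₀ − payload = 100,000 − 5,360 = 94,640 kg.
Stage dry mass = ε × stage wet mass = 0.107 × 94,640 = 10,126.5 kg.
Burnout mass m_f = stage dry + payload = 10,126.5 + 5,360 = 15,486.5 kg.
Δv = v_e · ln(100,000/15,486.5) = 2970.0 × ln(6.457) = 2970.0 × 1.8652 ≈ 5540 m/s.

Δv ≈ 5540 m/s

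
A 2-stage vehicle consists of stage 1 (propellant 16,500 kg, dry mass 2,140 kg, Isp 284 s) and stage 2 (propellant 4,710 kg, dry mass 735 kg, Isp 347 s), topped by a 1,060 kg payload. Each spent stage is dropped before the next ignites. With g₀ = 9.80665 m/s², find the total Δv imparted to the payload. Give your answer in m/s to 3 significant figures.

Ignition mass of stage 1 = 16,500+2,140 + 4,710+735 + 1,060 = 25,145 kg.
Stage 1: m₀ = 25,145 kg, m_f = 25,145 − 16,500 = 8,645 kg; Δv = 284×9.80665×ln(2.909) = 2785.1×1.0677 ≈ 2974 m/s.
Stage 2: m₀ = 6,505 kg, m_f = 6,505 − 4,710 = 1,795 kg; Δv = 347×9.80665×ln(3.624) = 3402.9×1.2876 ≈ 4381 m/s.
Total Δv = 2974 + 4381 = 7355 m/s.

Δv ≈ 7360 m/s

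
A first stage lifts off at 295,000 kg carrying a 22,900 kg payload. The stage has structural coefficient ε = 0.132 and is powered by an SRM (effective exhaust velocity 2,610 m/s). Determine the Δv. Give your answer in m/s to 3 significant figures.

Stage wet mass = m₀ − payload = 295,000 − 22,900 = 272,100 kg.
Stage dry mass = ε × stage wet mass = 0.132 × 272,100 = 35,917.2 kg.
Burnout mass m_f = stage dry + payload = 35,917.2 + 22,900 = 58,817.2 kg.
Δv = v_e · ln(295,000/58,817.2) = 2610.0 × ln(5.016) = 2610.0 × 1.6125 ≈ 4209 m/s.

Δv ≈ 4210 m/s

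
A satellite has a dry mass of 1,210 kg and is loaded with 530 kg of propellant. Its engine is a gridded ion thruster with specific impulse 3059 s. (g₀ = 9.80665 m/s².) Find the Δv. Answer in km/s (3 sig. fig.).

Δv ≈ 10.9 km/s

v_e = Isp · g₀ = 3059 × 9.80665 = 29998.5 m/s.
m₀ = m_dry + m_prop = 1,210 + 530 = 1,740 kg.
Δv = v_e · ln(m₀/m_f) = 29998.5 × ln(1.438) = 29998.5 × 0.3633 ≈ 10897.4 m/s.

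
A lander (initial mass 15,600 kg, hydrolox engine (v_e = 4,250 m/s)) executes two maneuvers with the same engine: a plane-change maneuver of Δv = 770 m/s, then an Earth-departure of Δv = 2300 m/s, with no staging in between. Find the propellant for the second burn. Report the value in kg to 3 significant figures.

After the first burn: m = 15600 × exp(−770/4250.0) = 15600 × 0.83429 = 13,014.9 kg.
After the second burn: m = 13,014.9 × exp(−2300/4250.0) = 13,014.9 × 0.58206 = 7,575.45 kg.
Second-burn propellant = 13,014.9 − 7,575.45 = 5,439.45 kg.

propellant for the second burn ≈ 5440 kg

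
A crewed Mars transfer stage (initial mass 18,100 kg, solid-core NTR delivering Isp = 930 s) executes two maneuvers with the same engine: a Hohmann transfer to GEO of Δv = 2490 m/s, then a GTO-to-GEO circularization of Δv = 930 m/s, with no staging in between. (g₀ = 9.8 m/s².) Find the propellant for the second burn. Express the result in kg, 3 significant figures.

v_e = Isp · g₀ = 930 × 9.8 = 9114.0 m/s.
After the first burn: m = 18100 × exp(−2490/9114.0) = 18100 × 0.76094 = 13,773 kg.
After the second burn: m = 13,773 × exp(−930/9114.0) = 13,773 × 0.90299 = 12,436.9 kg.
Second-burn propellant = 13,773 − 12,436.9 = 1,336.1 kg.

propellant for the second burn ≈ 1340 kg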